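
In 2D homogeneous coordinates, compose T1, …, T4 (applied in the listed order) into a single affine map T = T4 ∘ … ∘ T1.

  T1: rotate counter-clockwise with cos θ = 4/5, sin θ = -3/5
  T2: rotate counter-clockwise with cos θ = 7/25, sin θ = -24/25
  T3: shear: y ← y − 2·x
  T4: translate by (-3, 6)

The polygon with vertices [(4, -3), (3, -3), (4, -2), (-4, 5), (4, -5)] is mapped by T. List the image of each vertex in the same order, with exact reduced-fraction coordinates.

image vertices: (-902/125, 1468/125), (-858/125, 1497/125), (-157/25, 238/25), (386/125, -524/125), (-1136/125, 2024/125)

T1 rotate counter-clockwise with cos θ = 4/5, sin θ = -3/5: (4, -3) → (7/5, -24/5); (3, -3) → (3/5, -21/5); (4, -2) → (2, -4); (-4, 5) → (-1/5, 32/5); (4, -5) → (1/5, -32/5)
T2 rotate counter-clockwise with cos θ = 7/25, sin θ = -24/25: (7/5, -24/5) → (-527/125, -336/125); (3/5, -21/5) → (-483/125, -219/125); (2, -4) → (-82/25, -76/25); (-1/5, 32/5) → (761/125, 248/125); (1/5, -32/5) → (-761/125, -248/125)
T3 shear: y ← y − 2·x: (-527/125, -336/125) → (-527/125, 718/125); (-483/125, -219/125) → (-483/125, 747/125); (-82/25, -76/25) → (-82/25, 88/25); (761/125, 248/125) → (761/125, -1274/125); (-761/125, -248/125) → (-761/125, 1274/125)
T4 translate by (-3, 6): (-527/125, 718/125) → (-902/125, 1468/125); (-483/125, 747/125) → (-858/125, 1497/125); (-82/25, 88/25) → (-157/25, 238/25); (761/125, -1274/125) → (386/125, -524/125); (-761/125, 1274/125) → (-1136/125, 2024/125)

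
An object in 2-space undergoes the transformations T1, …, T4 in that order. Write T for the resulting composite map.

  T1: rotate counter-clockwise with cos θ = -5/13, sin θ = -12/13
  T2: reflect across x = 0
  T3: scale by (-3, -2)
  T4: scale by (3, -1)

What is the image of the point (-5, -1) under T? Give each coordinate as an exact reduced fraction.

T(p) = (9, 10)

T1 rotate counter-clockwise with cos θ = -5/13, sin θ = -12/13: (-5, -1) → (1, 5)
T2 reflect across x = 0: (1, 5) → (-1, 5)
T3 scale by (-3, -2): (-1, 5) → (3, -10)
T4 scale by (3, -1): (3, -10) → (9, 10)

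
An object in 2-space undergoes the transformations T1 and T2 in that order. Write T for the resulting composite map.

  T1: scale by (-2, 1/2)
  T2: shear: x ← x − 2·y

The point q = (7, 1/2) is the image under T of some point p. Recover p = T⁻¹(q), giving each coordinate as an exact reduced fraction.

p = (-4, 1)

T1 = [-2 0 0; 0 1/2 0; 0 0 1]
T2·T1 = [-2 -1 0; 0 1/2 0; 0 0 1]
det M = -1; M⁻¹ = [-1/2 -1 0; 0 2 0; 0 0 1]
M⁻¹ · (7, 1/2)ᵀ = (-4, 1)ᵀ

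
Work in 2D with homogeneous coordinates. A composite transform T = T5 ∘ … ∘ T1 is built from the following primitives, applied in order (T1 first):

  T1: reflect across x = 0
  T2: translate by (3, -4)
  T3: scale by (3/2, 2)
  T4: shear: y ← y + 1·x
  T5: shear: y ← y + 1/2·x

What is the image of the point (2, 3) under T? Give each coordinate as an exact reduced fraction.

T(p) = (3/2, 1/4)

T1 reflect across x = 0: (2, 3) → (-2, 3)
T2 translate by (3, -4): (-2, 3) → (1, -1)
T3 scale by (3/2, 2): (1, -1) → (3/2, -2)
T4 shear: y ← y + 1·x: (3/2, -2) → (3/2, -1/2)
T5 shear: y ← y + 1/2·x: (3/2, -1/2) → (3/2, 1/4)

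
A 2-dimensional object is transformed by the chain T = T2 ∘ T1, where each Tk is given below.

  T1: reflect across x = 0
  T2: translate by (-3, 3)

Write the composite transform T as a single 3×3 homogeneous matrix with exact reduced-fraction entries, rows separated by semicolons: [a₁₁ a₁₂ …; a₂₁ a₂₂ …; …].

T = [-1 0 -3; 0 1 3; 0 0 1]

T1 = [-1 0 0; 0 1 0; 0 0 1]
T2·T1 = [-1 0 -3; 0 1 3; 0 0 1]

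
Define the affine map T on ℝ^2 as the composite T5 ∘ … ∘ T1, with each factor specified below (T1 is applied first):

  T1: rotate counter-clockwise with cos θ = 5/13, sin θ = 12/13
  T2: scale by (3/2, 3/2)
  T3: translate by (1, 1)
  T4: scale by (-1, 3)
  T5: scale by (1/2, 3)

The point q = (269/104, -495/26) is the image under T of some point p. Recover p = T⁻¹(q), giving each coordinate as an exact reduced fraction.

p = (-7/2, 3)

T1 = [5/13 -12/13 0; 12/13 5/13 0; 0 0 1]
T2·T1 = [15/26 -18/13 0; 18/13 15/26 0; 0 0 1]
T3·…·T1 = [15/26 -18/13 1; 18/13 15/26 1; 0 0 1]
T4·…·T1 = [-15/26 18/13 -1; 54/13 45/26 3; 0 0 1]
T5·…·T1 = [-15/52 9/13 -1/2; 162/13 135/26 9; 0 0 1]
det M = -81/8; M⁻¹ = [-20/39 8/117 -34/39; 16/13 10/351 14/39; 0 0 1]
M⁻¹ · (269/104, -495/26)ᵀ = (-7/2, 3)ᵀ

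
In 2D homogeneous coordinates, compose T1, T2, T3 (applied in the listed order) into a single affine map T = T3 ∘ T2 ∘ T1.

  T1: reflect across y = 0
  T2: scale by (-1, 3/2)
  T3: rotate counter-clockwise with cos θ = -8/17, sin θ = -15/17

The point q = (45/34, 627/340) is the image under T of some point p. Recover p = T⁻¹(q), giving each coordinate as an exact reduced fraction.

T1 = [1 0 0; 0 -1 0; 0 0 1]
T2·T1 = [-1 0 0; 0 -3/2 0; 0 0 1]
T3·…·T1 = [8/17 -45/34 0; 15/17 12/17 0; 0 0 1]
det M = 3/2; M⁻¹ = [8/17 15/17 0; -10/17 16/51 0; 0 0 1]
M⁻¹ · (45/34, 627/340)ᵀ = (9/4, -1/5)ᵀ

p = (9/4, -1/5)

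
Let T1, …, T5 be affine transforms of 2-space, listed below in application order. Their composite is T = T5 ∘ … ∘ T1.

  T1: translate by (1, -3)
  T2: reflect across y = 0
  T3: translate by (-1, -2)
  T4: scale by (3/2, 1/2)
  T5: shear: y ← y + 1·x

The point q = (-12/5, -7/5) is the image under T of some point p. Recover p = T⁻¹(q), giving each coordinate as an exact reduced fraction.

T1 = [1 0 1; 0 1 -3; 0 0 1]
T2·T1 = [1 0 1; 0 -1 3; 0 0 1]
T3·…·T1 = [1 0 0; 0 -1 1; 0 0 1]
T4·…·T1 = [3/2 0 0; 0 -1/2 1/2; 0 0 1]
T5·…·T1 = [3/2 0 0; 3/2 -1/2 1/2; 0 0 1]
det M = -3/4; M⁻¹ = [2/3 0 0; 2 -2 1; 0 0 1]
M⁻¹ · (-12/5, -7/5)ᵀ = (-8/5, -1)ᵀ

p = (-8/5, -1)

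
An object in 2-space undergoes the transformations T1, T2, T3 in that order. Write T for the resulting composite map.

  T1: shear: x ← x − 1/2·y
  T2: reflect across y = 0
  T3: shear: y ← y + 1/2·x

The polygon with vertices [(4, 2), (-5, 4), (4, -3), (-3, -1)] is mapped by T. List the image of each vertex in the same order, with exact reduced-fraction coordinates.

T1 shear: x ← x − 1/2·y: (4, 2) → (3, 2); (-5, 4) → (-7, 4); (4, -3) → (11/2, -3); (-3, -1) → (-5/2, -1)
T2 reflect across y = 0: (3, 2) → (3, -2); (-7, 4) → (-7, -4); (11/2, -3) → (11/2, 3); (-5/2, -1) → (-5/2, 1)
T3 shear: y ← y + 1/2·x: (3, -2) → (3, -1/2); (-7, -4) → (-7, -15/2); (11/2, 3) → (11/2, 23/4); (-5/2, 1) → (-5/2, -1/4)

image vertices: (3, -1/2), (-7, -15/2), (11/2, 23/4), (-5/2, -1/4)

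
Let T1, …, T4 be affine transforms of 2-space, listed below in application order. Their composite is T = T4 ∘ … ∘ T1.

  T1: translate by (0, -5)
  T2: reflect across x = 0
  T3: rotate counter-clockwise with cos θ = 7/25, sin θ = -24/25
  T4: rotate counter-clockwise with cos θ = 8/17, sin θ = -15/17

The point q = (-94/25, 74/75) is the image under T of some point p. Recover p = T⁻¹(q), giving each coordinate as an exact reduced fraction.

p = (-2, 5/3)

T1 = [1 0 0; 0 1 -5; 0 0 1]
T2·T1 = [-1 0 0; 0 1 -5; 0 0 1]
T3·…·T1 = [-7/25 24/25 -24/5; 24/25 7/25 -7/5; 0 0 1]
T4·…·T1 = [304/425 297/425 -297/85; 297/425 -304/425 304/85; 0 0 1]
det M = -1; M⁻¹ = [304/425 297/425 0; 297/425 -304/425 5; 0 0 1]
M⁻¹ · (-94/25, 74/75)ᵀ = (-2, 5/3)ᵀ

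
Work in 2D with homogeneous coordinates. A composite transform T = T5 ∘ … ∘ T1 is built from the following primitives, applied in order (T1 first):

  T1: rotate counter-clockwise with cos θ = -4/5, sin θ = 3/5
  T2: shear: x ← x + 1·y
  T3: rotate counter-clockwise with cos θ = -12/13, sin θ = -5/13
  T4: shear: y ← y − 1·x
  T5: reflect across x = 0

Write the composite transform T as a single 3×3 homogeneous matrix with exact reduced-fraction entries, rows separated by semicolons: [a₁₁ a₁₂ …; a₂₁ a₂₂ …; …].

T = [-27/65 -64/65 0; -58/65 19/65 0; 0 0 1]

T1 = [-4/5 -3/5 0; 3/5 -4/5 0; 0 0 1]
T2·T1 = [-1/5 -7/5 0; 3/5 -4/5 0; 0 0 1]
T3·…·T1 = [27/65 64/65 0; -31/65 83/65 0; 0 0 1]
T4·…·T1 = [27/65 64/65 0; -58/65 19/65 0; 0 0 1]
T5·…·T1 = [-27/65 -64/65 0; -58/65 19/65 0; 0 0 1]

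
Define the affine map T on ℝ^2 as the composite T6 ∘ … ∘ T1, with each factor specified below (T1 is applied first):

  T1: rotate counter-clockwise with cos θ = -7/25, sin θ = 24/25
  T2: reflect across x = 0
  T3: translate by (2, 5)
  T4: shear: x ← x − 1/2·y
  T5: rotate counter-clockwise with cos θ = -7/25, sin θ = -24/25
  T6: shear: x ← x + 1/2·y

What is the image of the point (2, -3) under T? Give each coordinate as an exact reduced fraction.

T1 rotate counter-clockwise with cos θ = -7/25, sin θ = 24/25: (2, -3) → (58/25, 69/25)
T2 reflect across x = 0: (58/25, 69/25) → (-58/25, 69/25)
T3 translate by (2, 5): (-58/25, 69/25) → (-8/25, 194/25)
T4 shear: x ← x − 1/2·y: (-8/25, 194/25) → (-21/5, 194/25)
T5 rotate counter-clockwise with cos θ = -7/25, sin θ = -24/25: (-21/5, 194/25) → (5391/625, 1162/625)
T6 shear: x ← x + 1/2·y: (5391/625, 1162/625) → (5972/625, 1162/625)

T(p) = (5972/625, 1162/625)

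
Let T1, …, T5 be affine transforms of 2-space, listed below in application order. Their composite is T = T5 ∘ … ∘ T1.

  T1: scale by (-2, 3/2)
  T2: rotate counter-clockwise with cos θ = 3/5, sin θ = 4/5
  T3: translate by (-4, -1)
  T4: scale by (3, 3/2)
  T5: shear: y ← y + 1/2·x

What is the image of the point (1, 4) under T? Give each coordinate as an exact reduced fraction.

T1 scale by (-2, 3/2): (1, 4) → (-2, 6)
T2 rotate counter-clockwise with cos θ = 3/5, sin θ = 4/5: (-2, 6) → (-6, 2)
T3 translate by (-4, -1): (-6, 2) → (-10, 1)
T4 scale by (3, 3/2): (-10, 1) → (-30, 3/2)
T5 shear: y ← y + 1/2·x: (-30, 3/2) → (-30, -27/2)

T(p) = (-30, -27/2)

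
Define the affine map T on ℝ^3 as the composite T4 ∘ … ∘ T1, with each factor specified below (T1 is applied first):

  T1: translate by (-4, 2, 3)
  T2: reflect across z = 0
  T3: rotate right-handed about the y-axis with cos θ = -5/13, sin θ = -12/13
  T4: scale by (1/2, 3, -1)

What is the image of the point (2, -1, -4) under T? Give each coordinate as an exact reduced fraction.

T1 translate by (-4, 2, 3): (2, -1, -4) → (-2, 1, -1)
T2 reflect across z = 0: (-2, 1, -1) → (-2, 1, 1)
T3 rotate right-handed about the y-axis with cos θ = -5/13, sin θ = -12/13: (-2, 1, 1) → (-2/13, 1, -29/13)
T4 scale by (1/2, 3, -1): (-2/13, 1, -29/13) → (-1/13, 3, 29/13)

T(p) = (-1/13, 3, 29/13)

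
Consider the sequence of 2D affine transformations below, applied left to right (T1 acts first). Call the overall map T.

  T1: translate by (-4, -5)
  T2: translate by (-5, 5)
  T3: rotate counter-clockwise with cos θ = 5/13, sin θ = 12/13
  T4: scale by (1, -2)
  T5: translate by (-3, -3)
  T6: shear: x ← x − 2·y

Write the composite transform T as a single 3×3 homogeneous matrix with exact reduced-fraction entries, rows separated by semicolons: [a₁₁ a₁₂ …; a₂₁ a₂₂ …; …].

T1 = [1 0 -4; 0 1 -5; 0 0 1]
T2·T1 = [1 0 -9; 0 1 0; 0 0 1]
T3·…·T1 = [5/13 -12/13 -45/13; 12/13 5/13 -108/13; 0 0 1]
T4·…·T1 = [5/13 -12/13 -45/13; -24/13 -10/13 216/13; 0 0 1]
T5·…·T1 = [5/13 -12/13 -84/13; -24/13 -10/13 177/13; 0 0 1]
T6·…·T1 = [53/13 8/13 -438/13; -24/13 -10/13 177/13; 0 0 1]

T = [53/13 8/13 -438/13; -24/13 -10/13 177/13; 0 0 1]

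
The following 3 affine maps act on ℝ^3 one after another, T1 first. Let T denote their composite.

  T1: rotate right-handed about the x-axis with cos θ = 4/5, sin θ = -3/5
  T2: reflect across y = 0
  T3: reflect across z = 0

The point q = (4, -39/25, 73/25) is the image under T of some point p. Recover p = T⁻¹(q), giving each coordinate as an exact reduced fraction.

p = (4, 3, -7/5)

T1 = [1 0 0 0; 0 4/5 3/5 0; 0 -3/5 4/5 0; 0 0 0 1]
T2·T1 = [1 0 0 0; 0 -4/5 -3/5 0; 0 -3/5 4/5 0; 0 0 0 1]
T3·…·T1 = [1 0 0 0; 0 -4/5 -3/5 0; 0 3/5 -4/5 0; 0 0 0 1]
det M = 1; M⁻¹ = [1 0 0 0; 0 -4/5 3/5 0; 0 -3/5 -4/5 0; 0 0 0 1]
M⁻¹ · (4, -39/25, 73/25)ᵀ = (4, 3, -7/5)ᵀ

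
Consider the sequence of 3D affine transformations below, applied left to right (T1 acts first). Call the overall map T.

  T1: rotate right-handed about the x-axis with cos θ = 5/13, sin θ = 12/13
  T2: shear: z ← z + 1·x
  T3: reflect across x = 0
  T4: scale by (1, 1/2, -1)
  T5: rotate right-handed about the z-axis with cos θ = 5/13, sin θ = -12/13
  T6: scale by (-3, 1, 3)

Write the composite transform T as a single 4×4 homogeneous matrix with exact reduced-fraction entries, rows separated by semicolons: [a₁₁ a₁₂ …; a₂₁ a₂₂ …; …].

T1 = [1 0 0 0; 0 5/13 -12/13 0; 0 12/13 5/13 0; 0 0 0 1]
T2·T1 = [1 0 0 0; 0 5/13 -12/13 0; 1 12/13 5/13 0; 0 0 0 1]
T3·…·T1 = [-1 0 0 0; 0 5/13 -12/13 0; 1 12/13 5/13 0; 0 0 0 1]
T4·…·T1 = [-1 0 0 0; 0 5/26 -6/13 0; -1 -12/13 -5/13 0; 0 0 0 1]
T5·…·T1 = [-5/13 30/169 -72/169 0; 12/13 25/338 -30/169 0; -1 -12/13 -5/13 0; 0 0 0 1]
T6·…·T1 = [15/13 -90/169 216/169 0; 12/13 25/338 -30/169 0; -3 -36/13 -15/13 0; 0 0 0 1]

T = [15/13 -90/169 216/169 0; 12/13 25/338 -30/169 0; -3 -36/13 -15/13 0; 0 0 0 1]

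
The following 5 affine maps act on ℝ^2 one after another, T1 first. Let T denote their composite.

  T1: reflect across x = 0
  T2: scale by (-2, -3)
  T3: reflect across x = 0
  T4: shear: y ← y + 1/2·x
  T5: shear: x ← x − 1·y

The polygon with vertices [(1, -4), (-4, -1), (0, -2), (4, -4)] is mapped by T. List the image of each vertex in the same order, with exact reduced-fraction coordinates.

image vertices: (-13, 11), (1, 7), (-6, 6), (-16, 8)

T1 reflect across x = 0: (1, -4) → (-1, -4); (-4, -1) → (4, -1); (0, -2) → (0, -2); (4, -4) → (-4, -4)
T2 scale by (-2, -3): (-1, -4) → (2, 12); (4, -1) → (-8, 3); (0, -2) → (0, 6); (-4, -4) → (8, 12)
T3 reflect across x = 0: (2, 12) → (-2, 12); (-8, 3) → (8, 3); (0, 6) → (0, 6); (8, 12) → (-8, 12)
T4 shear: y ← y + 1/2·x: (-2, 12) → (-2, 11); (8, 3) → (8, 7); (0, 6) → (0, 6); (-8, 12) → (-8, 8)
T5 shear: x ← x − 1·y: (-2, 11) → (-13, 11); (8, 7) → (1, 7); (0, 6) → (-6, 6); (-8, 8) → (-16, 8)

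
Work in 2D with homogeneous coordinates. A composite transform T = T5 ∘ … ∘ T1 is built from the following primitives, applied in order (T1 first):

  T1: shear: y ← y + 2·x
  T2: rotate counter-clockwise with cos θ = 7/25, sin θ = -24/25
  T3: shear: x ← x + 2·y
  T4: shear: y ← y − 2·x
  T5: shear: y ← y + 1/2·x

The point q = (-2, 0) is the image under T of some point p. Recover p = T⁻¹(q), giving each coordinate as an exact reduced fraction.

p = (4, -5)

T1 = [1 0 0; 2 1 0; 0 0 1]
T2·T1 = [11/5 24/25 0; -2/5 7/25 0; 0 0 1]
T3·…·T1 = [7/5 38/25 0; -2/5 7/25 0; 0 0 1]
T4·…·T1 = [7/5 38/25 0; -16/5 -69/25 0; 0 0 1]
T5·…·T1 = [7/5 38/25 0; -5/2 -2 0; 0 0 1]
det M = 1; M⁻¹ = [-2 -38/25 0; 5/2 7/5 0; 0 0 1]
M⁻¹ · (-2, 0)ᵀ = (4, -5)ᵀ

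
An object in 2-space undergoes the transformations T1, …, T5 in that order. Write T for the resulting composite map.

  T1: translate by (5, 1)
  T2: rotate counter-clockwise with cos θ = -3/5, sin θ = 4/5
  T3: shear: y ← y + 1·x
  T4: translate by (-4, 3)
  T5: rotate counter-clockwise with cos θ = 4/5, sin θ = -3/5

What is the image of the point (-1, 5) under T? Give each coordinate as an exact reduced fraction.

T(p) = (-293/25, 76/25)

T1 translate by (5, 1): (-1, 5) → (4, 6)
T2 rotate counter-clockwise with cos θ = -3/5, sin θ = 4/5: (4, 6) → (-36/5, -2/5)
T3 shear: y ← y + 1·x: (-36/5, -2/5) → (-36/5, -38/5)
T4 translate by (-4, 3): (-36/5, -38/5) → (-56/5, -23/5)
T5 rotate counter-clockwise with cos θ = 4/5, sin θ = -3/5: (-56/5, -23/5) → (-293/25, 76/25)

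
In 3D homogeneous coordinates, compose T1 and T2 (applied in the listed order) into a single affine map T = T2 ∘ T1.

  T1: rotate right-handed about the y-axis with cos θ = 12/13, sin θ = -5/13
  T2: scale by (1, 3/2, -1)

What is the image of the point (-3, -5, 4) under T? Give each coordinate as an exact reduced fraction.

T(p) = (-56/13, -15/2, -33/13)

T1 rotate right-handed about the y-axis with cos θ = 12/13, sin θ = -5/13: (-3, -5, 4) → (-56/13, -5, 33/13)
T2 scale by (1, 3/2, -1): (-56/13, -5, 33/13) → (-56/13, -15/2, -33/13)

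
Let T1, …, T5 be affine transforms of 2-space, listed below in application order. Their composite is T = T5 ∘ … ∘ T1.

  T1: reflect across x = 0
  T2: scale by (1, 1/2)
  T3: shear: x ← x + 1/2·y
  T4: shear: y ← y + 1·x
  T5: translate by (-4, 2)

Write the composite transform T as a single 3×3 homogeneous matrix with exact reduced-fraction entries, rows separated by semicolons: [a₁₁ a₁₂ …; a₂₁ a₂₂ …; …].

T1 = [-1 0 0; 0 1 0; 0 0 1]
T2·T1 = [-1 0 0; 0 1/2 0; 0 0 1]
T3·…·T1 = [-1 1/4 0; 0 1/2 0; 0 0 1]
T4·…·T1 = [-1 1/4 0; -1 3/4 0; 0 0 1]
T5·…·T1 = [-1 1/4 -4; -1 3/4 2; 0 0 1]

T = [-1 1/4 -4; -1 3/4 2; 0 0 1]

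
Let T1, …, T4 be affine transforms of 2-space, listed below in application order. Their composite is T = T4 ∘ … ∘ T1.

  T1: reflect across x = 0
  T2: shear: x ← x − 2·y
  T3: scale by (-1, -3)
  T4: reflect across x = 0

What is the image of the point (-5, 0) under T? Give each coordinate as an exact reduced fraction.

T1 reflect across x = 0: (-5, 0) → (5, 0)
T2 shear: x ← x − 2·y: (5, 0) → (5, 0)
T3 scale by (-1, -3): (5, 0) → (-5, 0)
T4 reflect across x = 0: (-5, 0) → (5, 0)

T(p) = (5, 0)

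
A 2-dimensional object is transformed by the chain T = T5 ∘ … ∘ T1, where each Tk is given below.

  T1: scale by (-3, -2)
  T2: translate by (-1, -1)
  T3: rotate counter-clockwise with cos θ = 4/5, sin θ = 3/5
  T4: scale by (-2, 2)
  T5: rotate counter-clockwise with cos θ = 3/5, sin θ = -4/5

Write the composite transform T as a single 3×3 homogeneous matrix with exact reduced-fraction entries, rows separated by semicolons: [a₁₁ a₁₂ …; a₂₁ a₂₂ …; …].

T = [0 -4 -2; -6 0 -2; 0 0 1]

T1 = [-3 0 0; 0 -2 0; 0 0 1]
T2·T1 = [-3 0 -1; 0 -2 -1; 0 0 1]
T3·…·T1 = [-12/5 6/5 -1/5; -9/5 -8/5 -7/5; 0 0 1]
T4·…·T1 = [24/5 -12/5 2/5; -18/5 -16/5 -14/5; 0 0 1]
T5·…·T1 = [0 -4 -2; -6 0 -2; 0 0 1]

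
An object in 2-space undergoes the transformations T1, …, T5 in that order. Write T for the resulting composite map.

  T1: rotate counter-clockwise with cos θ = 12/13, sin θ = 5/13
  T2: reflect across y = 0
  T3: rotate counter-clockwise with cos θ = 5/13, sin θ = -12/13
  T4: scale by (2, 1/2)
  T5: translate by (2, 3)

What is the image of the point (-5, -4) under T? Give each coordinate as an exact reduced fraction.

T1 rotate counter-clockwise with cos θ = 12/13, sin θ = 5/13: (-5, -4) → (-40/13, -73/13)
T2 reflect across y = 0: (-40/13, -73/13) → (-40/13, 73/13)
T3 rotate counter-clockwise with cos θ = 5/13, sin θ = -12/13: (-40/13, 73/13) → (4, 5)
T4 scale by (2, 1/2): (4, 5) → (8, 5/2)
T5 translate by (2, 3): (8, 5/2) → (10, 11/2)

T(p) = (10, 11/2)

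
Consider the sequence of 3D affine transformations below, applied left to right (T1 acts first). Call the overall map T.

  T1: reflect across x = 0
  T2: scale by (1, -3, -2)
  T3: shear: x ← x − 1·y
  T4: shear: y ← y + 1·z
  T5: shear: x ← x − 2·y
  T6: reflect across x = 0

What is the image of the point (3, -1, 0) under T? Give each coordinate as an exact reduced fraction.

T(p) = (12, 3, 0)

T1 reflect across x = 0: (3, -1, 0) → (-3, -1, 0)
T2 scale by (1, -3, -2): (-3, -1, 0) → (-3, 3, 0)
T3 shear: x ← x − 1·y: (-3, 3, 0) → (-6, 3, 0)
T4 shear: y ← y + 1·z: (-6, 3, 0) → (-6, 3, 0)
T5 shear: x ← x − 2·y: (-6, 3, 0) → (-12, 3, 0)
T6 reflect across x = 0: (-12, 3, 0) → (12, 3, 0)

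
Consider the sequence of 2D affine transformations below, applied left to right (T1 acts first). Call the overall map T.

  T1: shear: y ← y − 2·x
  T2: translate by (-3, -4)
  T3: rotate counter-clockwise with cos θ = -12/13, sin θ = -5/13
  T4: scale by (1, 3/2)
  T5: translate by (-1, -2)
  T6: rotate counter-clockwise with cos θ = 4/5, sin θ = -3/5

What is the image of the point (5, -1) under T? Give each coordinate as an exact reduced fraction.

T1 shear: y ← y − 2·x: (5, -1) → (5, -11)
T2 translate by (-3, -4): (5, -11) → (2, -15)
T3 rotate counter-clockwise with cos θ = -12/13, sin θ = -5/13: (2, -15) → (-99/13, 170/13)
T4 scale by (1, 3/2): (-99/13, 170/13) → (-99/13, 255/13)
T5 translate by (-1, -2): (-99/13, 255/13) → (-112/13, 229/13)
T6 rotate counter-clockwise with cos θ = 4/5, sin θ = -3/5: (-112/13, 229/13) → (239/65, 1252/65)

T(p) = (239/65, 1252/65)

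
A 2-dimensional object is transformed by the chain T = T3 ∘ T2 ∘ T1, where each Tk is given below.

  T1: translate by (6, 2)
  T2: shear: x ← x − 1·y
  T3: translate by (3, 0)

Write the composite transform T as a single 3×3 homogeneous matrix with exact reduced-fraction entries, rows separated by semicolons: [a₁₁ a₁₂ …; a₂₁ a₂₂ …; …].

T = [1 -1 7; 0 1 2; 0 0 1]

T1 = [1 0 6; 0 1 2; 0 0 1]
T2·T1 = [1 -1 4; 0 1 2; 0 0 1]
T3·…·T1 = [1 -1 7; 0 1 2; 0 0 1]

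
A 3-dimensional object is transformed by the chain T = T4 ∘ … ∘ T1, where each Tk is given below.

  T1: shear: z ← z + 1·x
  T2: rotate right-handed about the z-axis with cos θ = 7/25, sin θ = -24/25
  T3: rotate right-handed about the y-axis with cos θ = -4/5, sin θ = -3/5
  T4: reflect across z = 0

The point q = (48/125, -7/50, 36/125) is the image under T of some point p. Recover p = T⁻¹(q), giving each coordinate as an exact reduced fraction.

p = (0, -1/2, 0)

T1 = [1 0 0 0; 0 1 0 0; 1 0 1 0; 0 0 0 1]
T2·T1 = [7/25 24/25 0 0; -24/25 7/25 0 0; 1 0 1 0; 0 0 0 1]
T3·…·T1 = [-103/125 -96/125 -3/5 0; -24/25 7/25 0 0; -79/125 72/125 -4/5 0; 0 0 0 1]
T4·…·T1 = [-103/125 -96/125 -3/5 0; -24/25 7/25 0 0; 79/125 -72/125 4/5 0; 0 0 0 1]
det M = -1; M⁻¹ = [-28/125 -24/25 -21/125 0; -96/125 7/25 -72/125 0; -47/125 24/25 121/125 0; 0 0 0 1]
M⁻¹ · (48/125, -7/50, 36/125)ᵀ = (0, -1/2, 0)ᵀ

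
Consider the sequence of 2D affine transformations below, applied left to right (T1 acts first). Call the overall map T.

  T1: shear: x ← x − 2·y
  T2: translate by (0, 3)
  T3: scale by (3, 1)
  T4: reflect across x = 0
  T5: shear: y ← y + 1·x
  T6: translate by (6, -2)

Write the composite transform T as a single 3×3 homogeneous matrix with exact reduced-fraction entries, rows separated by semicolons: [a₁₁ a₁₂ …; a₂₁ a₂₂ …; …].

T1 = [1 -2 0; 0 1 0; 0 0 1]
T2·T1 = [1 -2 0; 0 1 3; 0 0 1]
T3·…·T1 = [3 -6 0; 0 1 3; 0 0 1]
T4·…·T1 = [-3 6 0; 0 1 3; 0 0 1]
T5·…·T1 = [-3 6 0; -3 7 3; 0 0 1]
T6·…·T1 = [-3 6 6; -3 7 1; 0 0 1]

T = [-3 6 6; -3 7 1; 0 0 1]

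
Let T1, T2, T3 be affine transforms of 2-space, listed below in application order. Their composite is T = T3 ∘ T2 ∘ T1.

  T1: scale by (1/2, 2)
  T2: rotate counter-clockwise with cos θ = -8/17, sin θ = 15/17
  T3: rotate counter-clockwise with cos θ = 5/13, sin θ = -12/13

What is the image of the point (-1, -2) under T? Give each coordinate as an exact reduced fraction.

T1 scale by (1/2, 2): (-1, -2) → (-1/2, -4)
T2 rotate counter-clockwise with cos θ = -8/17, sin θ = 15/17: (-1/2, -4) → (64/17, 49/34)
T3 rotate counter-clockwise with cos θ = 5/13, sin θ = -12/13: (64/17, 49/34) → (614/221, -1291/442)

T(p) = (614/221, -1291/442)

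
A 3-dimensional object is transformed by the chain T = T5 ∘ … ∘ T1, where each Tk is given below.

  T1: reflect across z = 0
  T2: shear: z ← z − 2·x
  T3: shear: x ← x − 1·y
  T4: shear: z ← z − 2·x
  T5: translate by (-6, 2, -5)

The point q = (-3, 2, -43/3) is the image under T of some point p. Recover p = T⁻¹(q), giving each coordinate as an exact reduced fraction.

p = (3, 0, -8/3)

T1 = [1 0 0 0; 0 1 0 0; 0 0 -1 0; 0 0 0 1]
T2·T1 = [1 0 0 0; 0 1 0 0; -2 0 -1 0; 0 0 0 1]
T3·…·T1 = [1 -1 0 0; 0 1 0 0; -2 0 -1 0; 0 0 0 1]
T4·…·T1 = [1 -1 0 0; 0 1 0 0; -4 2 -1 0; 0 0 0 1]
T5·…·T1 = [1 -1 0 -6; 0 1 0 2; -4 2 -1 -5; 0 0 0 1]
det M = -1; M⁻¹ = [1 1 0 4; 0 1 0 -2; -4 -2 -1 -25; 0 0 0 1]
M⁻¹ · (-3, 2, -43/3)ᵀ = (3, 0, -8/3)ᵀ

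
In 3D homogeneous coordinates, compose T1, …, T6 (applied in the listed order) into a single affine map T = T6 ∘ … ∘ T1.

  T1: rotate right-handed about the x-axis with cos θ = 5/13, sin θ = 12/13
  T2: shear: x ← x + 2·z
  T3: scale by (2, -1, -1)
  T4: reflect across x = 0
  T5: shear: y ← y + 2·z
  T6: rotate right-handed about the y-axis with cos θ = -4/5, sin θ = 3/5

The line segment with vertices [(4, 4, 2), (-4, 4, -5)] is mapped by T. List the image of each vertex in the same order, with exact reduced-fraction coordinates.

image vertices: (18, -112/13, 248/13), (-9/5, -126/13, 56/65)

T1 rotate right-handed about the x-axis with cos θ = 5/13, sin θ = 12/13: (4, 4, 2) → (4, -4/13, 58/13); (-4, 4, -5) → (-4, 80/13, 23/13)
T2 shear: x ← x + 2·z: (4, -4/13, 58/13) → (168/13, -4/13, 58/13); (-4, 80/13, 23/13) → (-6/13, 80/13, 23/13)
T3 scale by (2, -1, -1): (168/13, -4/13, 58/13) → (336/13, 4/13, -58/13); (-6/13, 80/13, 23/13) → (-12/13, -80/13, -23/13)
T4 reflect across x = 0: (336/13, 4/13, -58/13) → (-336/13, 4/13, -58/13); (-12/13, -80/13, -23/13) → (12/13, -80/13, -23/13)
T5 shear: y ← y + 2·z: (-336/13, 4/13, -58/13) → (-336/13, -112/13, -58/13); (12/13, -80/13, -23/13) → (12/13, -126/13, -23/13)
T6 rotate right-handed about the y-axis with cos θ = -4/5, sin θ = 3/5: (-336/13, -112/13, -58/13) → (18, -112/13, 248/13); (12/13, -126/13, -23/13) → (-9/5, -126/13, 56/65)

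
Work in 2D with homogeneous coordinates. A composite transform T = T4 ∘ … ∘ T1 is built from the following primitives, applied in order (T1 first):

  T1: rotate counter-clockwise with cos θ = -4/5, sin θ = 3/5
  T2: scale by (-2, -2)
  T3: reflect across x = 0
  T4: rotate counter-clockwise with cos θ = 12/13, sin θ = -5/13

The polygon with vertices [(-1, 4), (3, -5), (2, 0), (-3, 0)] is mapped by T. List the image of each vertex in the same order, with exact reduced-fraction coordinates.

image vertices: (-2/65, 536/65), (-218/65, -726/65), (-252/65, -64/65), (378/65, 96/65)

T1 rotate counter-clockwise with cos θ = -4/5, sin θ = 3/5: (-1, 4) → (-8/5, -19/5); (3, -5) → (3/5, 29/5); (2, 0) → (-8/5, 6/5); (-3, 0) → (12/5, -9/5)
T2 scale by (-2, -2): (-8/5, -19/5) → (16/5, 38/5); (3/5, 29/5) → (-6/5, -58/5); (-8/5, 6/5) → (16/5, -12/5); (12/5, -9/5) → (-24/5, 18/5)
T3 reflect across x = 0: (16/5, 38/5) → (-16/5, 38/5); (-6/5, -58/5) → (6/5, -58/5); (16/5, -12/5) → (-16/5, -12/5); (-24/5, 18/5) → (24/5, 18/5)
T4 rotate counter-clockwise with cos θ = 12/13, sin θ = -5/13: (-16/5, 38/5) → (-2/65, 536/65); (6/5, -58/5) → (-218/65, -726/65); (-16/5, -12/5) → (-252/65, -64/65); (24/5, 18/5) → (378/65, 96/65)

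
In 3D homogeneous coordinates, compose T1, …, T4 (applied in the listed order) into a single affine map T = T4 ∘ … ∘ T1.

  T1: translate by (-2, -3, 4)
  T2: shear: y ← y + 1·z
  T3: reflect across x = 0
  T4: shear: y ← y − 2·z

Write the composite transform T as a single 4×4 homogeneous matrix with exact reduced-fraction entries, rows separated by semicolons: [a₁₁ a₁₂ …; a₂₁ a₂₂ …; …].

T = [-1 0 0 2; 0 1 -1 -7; 0 0 1 4; 0 0 0 1]

T1 = [1 0 0 -2; 0 1 0 -3; 0 0 1 4; 0 0 0 1]
T2·T1 = [1 0 0 -2; 0 1 1 1; 0 0 1 4; 0 0 0 1]
T3·…·T1 = [-1 0 0 2; 0 1 1 1; 0 0 1 4; 0 0 0 1]
T4·…·T1 = [-1 0 0 2; 0 1 -1 -7; 0 0 1 4; 0 0 0 1]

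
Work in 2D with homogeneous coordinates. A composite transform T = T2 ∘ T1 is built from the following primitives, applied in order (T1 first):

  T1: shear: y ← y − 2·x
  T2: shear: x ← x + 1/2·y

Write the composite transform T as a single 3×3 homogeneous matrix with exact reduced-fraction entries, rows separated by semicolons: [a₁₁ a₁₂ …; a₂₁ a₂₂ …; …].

T1 = [1 0 0; -2 1 0; 0 0 1]
T2·T1 = [0 1/2 0; -2 1 0; 0 0 1]

T = [0 1/2 0; -2 1 0; 0 0 1]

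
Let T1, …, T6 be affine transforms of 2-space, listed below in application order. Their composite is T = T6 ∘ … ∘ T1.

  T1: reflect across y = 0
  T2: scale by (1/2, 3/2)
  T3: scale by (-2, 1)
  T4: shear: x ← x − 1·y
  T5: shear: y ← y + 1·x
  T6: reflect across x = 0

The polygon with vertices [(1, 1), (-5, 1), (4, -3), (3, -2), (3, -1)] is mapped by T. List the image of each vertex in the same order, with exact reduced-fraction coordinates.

T1 reflect across y = 0: (1, 1) → (1, -1); (-5, 1) → (-5, -1); (4, -3) → (4, 3); (3, -2) → (3, 2); (3, -1) → (3, 1)
T2 scale by (1/2, 3/2): (1, -1) → (1/2, -3/2); (-5, -1) → (-5/2, -3/2); (4, 3) → (2, 9/2); (3, 2) → (3/2, 3); (3, 1) → (3/2, 3/2)
T3 scale by (-2, 1): (1/2, -3/2) → (-1, -3/2); (-5/2, -3/2) → (5, -3/2); (2, 9/2) → (-4, 9/2); (3/2, 3) → (-3, 3); (3/2, 3/2) → (-3, 3/2)
T4 shear: x ← x − 1·y: (-1, -3/2) → (1/2, -3/2); (5, -3/2) → (13/2, -3/2); (-4, 9/2) → (-17/2, 9/2); (-3, 3) → (-6, 3); (-3, 3/2) → (-9/2, 3/2)
T5 shear: y ← y + 1·x: (1/2, -3/2) → (1/2, -1); (13/2, -3/2) → (13/2, 5); (-17/2, 9/2) → (-17/2, -4); (-6, 3) → (-6, -3); (-9/2, 3/2) → (-9/2, -3)
T6 reflect across x = 0: (1/2, -1) → (-1/2, -1); (13/2, 5) → (-13/2, 5); (-17/2, -4) → (17/2, -4); (-6, -3) → (6, -3); (-9/2, -3) → (9/2, -3)

image vertices: (-1/2, -1), (-13/2, 5), (17/2, -4), (6, -3), (9/2, -3)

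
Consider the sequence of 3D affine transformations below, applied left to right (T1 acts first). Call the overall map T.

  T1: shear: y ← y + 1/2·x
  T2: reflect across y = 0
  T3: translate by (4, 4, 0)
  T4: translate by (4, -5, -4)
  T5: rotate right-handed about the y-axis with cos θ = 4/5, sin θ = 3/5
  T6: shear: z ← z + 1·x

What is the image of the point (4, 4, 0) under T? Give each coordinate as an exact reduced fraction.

T1 shear: y ← y + 1/2·x: (4, 4, 0) → (4, 6, 0)
T2 reflect across y = 0: (4, 6, 0) → (4, -6, 0)
T3 translate by (4, 4, 0): (4, -6, 0) → (8, -2, 0)
T4 translate by (4, -5, -4): (8, -2, 0) → (12, -7, -4)
T5 rotate right-handed about the y-axis with cos θ = 4/5, sin θ = 3/5: (12, -7, -4) → (36/5, -7, -52/5)
T6 shear: z ← z + 1·x: (36/5, -7, -52/5) → (36/5, -7, -16/5)

T(p) = (36/5, -7, -16/5)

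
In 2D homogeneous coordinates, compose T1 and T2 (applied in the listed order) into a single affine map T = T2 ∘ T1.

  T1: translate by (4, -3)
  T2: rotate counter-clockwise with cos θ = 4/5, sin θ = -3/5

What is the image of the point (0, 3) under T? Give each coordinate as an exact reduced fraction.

T(p) = (16/5, -12/5)

T1 translate by (4, -3): (0, 3) → (4, 0)
T2 rotate counter-clockwise with cos θ = 4/5, sin θ = -3/5: (4, 0) → (16/5, -12/5)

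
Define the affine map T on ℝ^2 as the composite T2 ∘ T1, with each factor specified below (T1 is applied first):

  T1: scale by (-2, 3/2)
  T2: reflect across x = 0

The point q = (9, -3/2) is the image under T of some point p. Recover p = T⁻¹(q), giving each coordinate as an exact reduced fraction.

p = (9/2, -1)

T1 = [-2 0 0; 0 3/2 0; 0 0 1]
T2·T1 = [2 0 0; 0 3/2 0; 0 0 1]
det M = 3; M⁻¹ = [1/2 0 0; 0 2/3 0; 0 0 1]
M⁻¹ · (9, -3/2)ᵀ = (9/2, -1)ᵀ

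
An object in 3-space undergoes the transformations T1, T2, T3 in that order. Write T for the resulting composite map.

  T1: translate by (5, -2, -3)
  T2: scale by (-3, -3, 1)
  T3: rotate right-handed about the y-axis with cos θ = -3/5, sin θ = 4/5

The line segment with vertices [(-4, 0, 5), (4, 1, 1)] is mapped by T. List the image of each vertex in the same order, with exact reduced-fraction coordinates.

T1 translate by (5, -2, -3): (-4, 0, 5) → (1, -2, 2); (4, 1, 1) → (9, -1, -2)
T2 scale by (-3, -3, 1): (1, -2, 2) → (-3, 6, 2); (9, -1, -2) → (-27, 3, -2)
T3 rotate right-handed about the y-axis with cos θ = -3/5, sin θ = 4/5: (-3, 6, 2) → (17/5, 6, 6/5); (-27, 3, -2) → (73/5, 3, 114/5)

image vertices: (17/5, 6, 6/5), (73/5, 3, 114/5)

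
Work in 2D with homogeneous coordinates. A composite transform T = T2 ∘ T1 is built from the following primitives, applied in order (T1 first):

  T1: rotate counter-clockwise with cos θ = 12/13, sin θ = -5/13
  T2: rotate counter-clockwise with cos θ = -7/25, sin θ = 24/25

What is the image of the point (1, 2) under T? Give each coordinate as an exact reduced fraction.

T1 rotate counter-clockwise with cos θ = 12/13, sin θ = -5/13: (1, 2) → (22/13, 19/13)
T2 rotate counter-clockwise with cos θ = -7/25, sin θ = 24/25: (22/13, 19/13) → (-122/65, 79/65)

T(p) = (-122/65, 79/65)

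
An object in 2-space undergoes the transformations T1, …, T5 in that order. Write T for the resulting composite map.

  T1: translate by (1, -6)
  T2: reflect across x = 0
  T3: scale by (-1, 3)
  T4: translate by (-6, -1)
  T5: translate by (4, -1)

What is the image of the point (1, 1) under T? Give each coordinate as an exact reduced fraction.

T(p) = (0, -17)

T1 translate by (1, -6): (1, 1) → (2, -5)
T2 reflect across x = 0: (2, -5) → (-2, -5)
T3 scale by (-1, 3): (-2, -5) → (2, -15)
T4 translate by (-6, -1): (2, -15) → (-4, -16)
T5 translate by (4, -1): (-4, -16) → (0, -17)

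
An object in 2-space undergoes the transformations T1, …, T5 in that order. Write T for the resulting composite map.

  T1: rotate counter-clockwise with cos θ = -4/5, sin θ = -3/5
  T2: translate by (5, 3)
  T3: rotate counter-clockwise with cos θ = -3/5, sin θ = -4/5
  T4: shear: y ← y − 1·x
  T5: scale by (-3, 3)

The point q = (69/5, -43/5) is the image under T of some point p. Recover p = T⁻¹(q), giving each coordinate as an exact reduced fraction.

p = (-5/3, 4)

T1 = [-4/5 3/5 0; -3/5 -4/5 0; 0 0 1]
T2·T1 = [-4/5 3/5 5; -3/5 -4/5 3; 0 0 1]
T3·…·T1 = [0 -1 -3/5; 1 0 -29/5; 0 0 1]
T4·…·T1 = [0 -1 -3/5; 1 1 -26/5; 0 0 1]
T5·…·T1 = [0 3 9/5; 3 3 -78/5; 0 0 1]
det M = -9; M⁻¹ = [-1/3 1/3 29/5; 1/3 0 -3/5; 0 0 1]
M⁻¹ · (69/5, -43/5)ᵀ = (-5/3, 4)ᵀ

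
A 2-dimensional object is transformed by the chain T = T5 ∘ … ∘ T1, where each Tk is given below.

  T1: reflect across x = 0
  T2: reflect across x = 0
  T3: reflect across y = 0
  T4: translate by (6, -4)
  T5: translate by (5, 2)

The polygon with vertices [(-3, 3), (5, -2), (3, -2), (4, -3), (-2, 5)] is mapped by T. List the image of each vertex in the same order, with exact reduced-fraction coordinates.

T1 reflect across x = 0: (-3, 3) → (3, 3); (5, -2) → (-5, -2); (3, -2) → (-3, -2); (4, -3) → (-4, -3); (-2, 5) → (2, 5)
T2 reflect across x = 0: (3, 3) → (-3, 3); (-5, -2) → (5, -2); (-3, -2) → (3, -2); (-4, -3) → (4, -3); (2, 5) → (-2, 5)
T3 reflect across y = 0: (-3, 3) → (-3, -3); (5, -2) → (5, 2); (3, -2) → (3, 2); (4, -3) → (4, 3); (-2, 5) → (-2, -5)
T4 translate by (6, -4): (-3, -3) → (3, -7); (5, 2) → (11, -2); (3, 2) → (9, -2); (4, 3) → (10, -1); (-2, -5) → (4, -9)
T5 translate by (5, 2): (3, -7) → (8, -5); (11, -2) → (16, 0); (9, -2) → (14, 0); (10, -1) → (15, 1); (4, -9) → (9, -7)

image vertices: (8, -5), (16, 0), (14, 0), (15, 1), (9, -7)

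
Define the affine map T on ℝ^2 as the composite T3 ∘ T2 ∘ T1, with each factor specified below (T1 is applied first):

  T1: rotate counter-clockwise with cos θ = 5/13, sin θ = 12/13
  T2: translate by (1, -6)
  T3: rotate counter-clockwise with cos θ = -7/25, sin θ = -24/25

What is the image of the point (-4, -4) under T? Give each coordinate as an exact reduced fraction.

T1 rotate counter-clockwise with cos θ = 5/13, sin θ = 12/13: (-4, -4) → (28/13, -68/13)
T2 translate by (1, -6): (28/13, -68/13) → (41/13, -146/13)
T3 rotate counter-clockwise with cos θ = -7/25, sin θ = -24/25: (41/13, -146/13) → (-3791/325, 38/325)

T(p) = (-3791/325, 38/325)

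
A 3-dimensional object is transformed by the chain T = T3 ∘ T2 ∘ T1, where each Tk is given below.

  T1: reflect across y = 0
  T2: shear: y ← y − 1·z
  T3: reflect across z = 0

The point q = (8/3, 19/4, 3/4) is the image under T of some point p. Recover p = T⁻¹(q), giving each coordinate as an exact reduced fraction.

p = (8/3, -4, -3/4)

T1 = [1 0 0 0; 0 -1 0 0; 0 0 1 0; 0 0 0 1]
T2·T1 = [1 0 0 0; 0 -1 -1 0; 0 0 1 0; 0 0 0 1]
T3·…·T1 = [1 0 0 0; 0 -1 -1 0; 0 0 -1 0; 0 0 0 1]
det M = 1; M⁻¹ = [1 0 0 0; 0 -1 1 0; 0 0 -1 0; 0 0 0 1]
M⁻¹ · (8/3, 19/4, 3/4)ᵀ = (8/3, -4, -3/4)ᵀ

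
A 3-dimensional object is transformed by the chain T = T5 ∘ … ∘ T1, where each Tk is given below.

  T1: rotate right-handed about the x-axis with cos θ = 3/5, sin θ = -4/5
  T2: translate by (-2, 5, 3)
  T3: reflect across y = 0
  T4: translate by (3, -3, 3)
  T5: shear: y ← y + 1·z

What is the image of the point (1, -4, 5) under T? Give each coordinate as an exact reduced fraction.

T1 rotate right-handed about the x-axis with cos θ = 3/5, sin θ = -4/5: (1, -4, 5) → (1, 8/5, 31/5)
T2 translate by (-2, 5, 3): (1, 8/5, 31/5) → (-1, 33/5, 46/5)
T3 reflect across y = 0: (-1, 33/5, 46/5) → (-1, -33/5, 46/5)
T4 translate by (3, -3, 3): (-1, -33/5, 46/5) → (2, -48/5, 61/5)
T5 shear: y ← y + 1·z: (2, -48/5, 61/5) → (2, 13/5, 61/5)

T(p) = (2, 13/5, 61/5)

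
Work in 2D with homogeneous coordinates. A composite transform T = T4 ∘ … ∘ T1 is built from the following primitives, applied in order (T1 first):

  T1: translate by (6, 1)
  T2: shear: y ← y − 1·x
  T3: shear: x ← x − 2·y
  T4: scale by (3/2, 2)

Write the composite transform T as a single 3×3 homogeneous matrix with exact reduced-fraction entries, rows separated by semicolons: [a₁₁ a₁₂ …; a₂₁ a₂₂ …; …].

T = [9/2 -3 24; -2 2 -10; 0 0 1]

T1 = [1 0 6; 0 1 1; 0 0 1]
T2·T1 = [1 0 6; -1 1 -5; 0 0 1]
T3·…·T1 = [3 -2 16; -1 1 -5; 0 0 1]
T4·…·T1 = [9/2 -3 24; -2 2 -10; 0 0 1]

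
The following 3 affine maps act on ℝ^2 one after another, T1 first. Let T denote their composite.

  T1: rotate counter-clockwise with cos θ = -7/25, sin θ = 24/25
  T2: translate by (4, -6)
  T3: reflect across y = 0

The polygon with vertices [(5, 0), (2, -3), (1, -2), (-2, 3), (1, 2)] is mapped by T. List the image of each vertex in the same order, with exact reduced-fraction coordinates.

image vertices: (13/5, 6/5), (158/25, 81/25), (141/25, 112/25), (42/25, 219/25), (9/5, 28/5)

T1 rotate counter-clockwise with cos θ = -7/25, sin θ = 24/25: (5, 0) → (-7/5, 24/5); (2, -3) → (58/25, 69/25); (1, -2) → (41/25, 38/25); (-2, 3) → (-58/25, -69/25); (1, 2) → (-11/5, 2/5)
T2 translate by (4, -6): (-7/5, 24/5) → (13/5, -6/5); (58/25, 69/25) → (158/25, -81/25); (41/25, 38/25) → (141/25, -112/25); (-58/25, -69/25) → (42/25, -219/25); (-11/5, 2/5) → (9/5, -28/5)
T3 reflect across y = 0: (13/5, -6/5) → (13/5, 6/5); (158/25, -81/25) → (158/25, 81/25); (141/25, -112/25) → (141/25, 112/25); (42/25, -219/25) → (42/25, 219/25); (9/5, -28/5) → (9/5, 28/5)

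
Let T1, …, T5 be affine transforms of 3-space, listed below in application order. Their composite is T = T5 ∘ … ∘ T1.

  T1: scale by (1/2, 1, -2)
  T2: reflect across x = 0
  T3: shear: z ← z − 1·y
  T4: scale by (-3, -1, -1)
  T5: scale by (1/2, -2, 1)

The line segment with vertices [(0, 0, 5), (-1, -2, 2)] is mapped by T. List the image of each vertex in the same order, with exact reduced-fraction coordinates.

T1 scale by (1/2, 1, -2): (0, 0, 5) → (0, 0, -10); (-1, -2, 2) → (-1/2, -2, -4)
T2 reflect across x = 0: (0, 0, -10) → (0, 0, -10); (-1/2, -2, -4) → (1/2, -2, -4)
T3 shear: z ← z − 1·y: (0, 0, -10) → (0, 0, -10); (1/2, -2, -4) → (1/2, -2, -2)
T4 scale by (-3, -1, -1): (0, 0, -10) → (0, 0, 10); (1/2, -2, -2) → (-3/2, 2, 2)
T5 scale by (1/2, -2, 1): (0, 0, 10) → (0, 0, 10); (-3/2, 2, 2) → (-3/4, -4, 2)

image vertices: (0, 0, 10), (-3/4, -4, 2)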